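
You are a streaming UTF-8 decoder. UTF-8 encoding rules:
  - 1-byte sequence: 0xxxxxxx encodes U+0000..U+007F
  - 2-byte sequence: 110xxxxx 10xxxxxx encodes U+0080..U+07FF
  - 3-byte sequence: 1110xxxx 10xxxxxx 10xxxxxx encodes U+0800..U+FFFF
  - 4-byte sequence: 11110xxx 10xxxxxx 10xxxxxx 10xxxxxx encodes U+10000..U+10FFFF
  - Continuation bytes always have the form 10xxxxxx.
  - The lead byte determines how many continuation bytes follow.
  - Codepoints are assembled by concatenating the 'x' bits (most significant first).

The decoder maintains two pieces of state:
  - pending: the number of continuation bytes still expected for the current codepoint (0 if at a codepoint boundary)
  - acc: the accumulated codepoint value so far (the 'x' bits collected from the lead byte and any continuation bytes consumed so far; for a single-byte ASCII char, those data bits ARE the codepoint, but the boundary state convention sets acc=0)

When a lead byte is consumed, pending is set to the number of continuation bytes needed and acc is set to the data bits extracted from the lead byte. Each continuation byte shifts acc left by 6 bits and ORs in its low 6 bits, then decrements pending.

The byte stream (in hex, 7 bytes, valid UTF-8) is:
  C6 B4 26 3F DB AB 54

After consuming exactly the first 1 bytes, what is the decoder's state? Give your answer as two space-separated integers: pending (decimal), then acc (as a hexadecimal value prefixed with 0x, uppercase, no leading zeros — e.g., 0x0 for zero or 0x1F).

Byte[0]=C6: 2-byte lead. pending=1, acc=0x6

Answer: 1 0x6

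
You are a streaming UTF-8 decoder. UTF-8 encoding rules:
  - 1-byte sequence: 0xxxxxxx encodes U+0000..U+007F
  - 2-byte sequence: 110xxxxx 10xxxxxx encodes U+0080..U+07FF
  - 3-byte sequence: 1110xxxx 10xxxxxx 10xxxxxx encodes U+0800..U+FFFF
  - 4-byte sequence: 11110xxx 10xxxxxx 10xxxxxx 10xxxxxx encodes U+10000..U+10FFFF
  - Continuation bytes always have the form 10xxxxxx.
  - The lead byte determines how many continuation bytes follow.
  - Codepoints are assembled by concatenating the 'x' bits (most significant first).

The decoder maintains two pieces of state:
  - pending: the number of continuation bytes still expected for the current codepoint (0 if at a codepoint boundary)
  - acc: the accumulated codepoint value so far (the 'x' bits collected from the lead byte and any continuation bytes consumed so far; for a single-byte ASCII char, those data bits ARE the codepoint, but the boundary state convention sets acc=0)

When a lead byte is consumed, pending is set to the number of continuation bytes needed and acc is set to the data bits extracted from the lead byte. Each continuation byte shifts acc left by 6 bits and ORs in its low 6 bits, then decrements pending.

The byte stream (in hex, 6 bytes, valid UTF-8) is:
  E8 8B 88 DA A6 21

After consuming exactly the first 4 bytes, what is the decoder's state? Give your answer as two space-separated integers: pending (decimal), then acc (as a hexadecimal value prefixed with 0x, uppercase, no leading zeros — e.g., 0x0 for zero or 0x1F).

Byte[0]=E8: 3-byte lead. pending=2, acc=0x8
Byte[1]=8B: continuation. acc=(acc<<6)|0x0B=0x20B, pending=1
Byte[2]=88: continuation. acc=(acc<<6)|0x08=0x82C8, pending=0
Byte[3]=DA: 2-byte lead. pending=1, acc=0x1A

Answer: 1 0x1A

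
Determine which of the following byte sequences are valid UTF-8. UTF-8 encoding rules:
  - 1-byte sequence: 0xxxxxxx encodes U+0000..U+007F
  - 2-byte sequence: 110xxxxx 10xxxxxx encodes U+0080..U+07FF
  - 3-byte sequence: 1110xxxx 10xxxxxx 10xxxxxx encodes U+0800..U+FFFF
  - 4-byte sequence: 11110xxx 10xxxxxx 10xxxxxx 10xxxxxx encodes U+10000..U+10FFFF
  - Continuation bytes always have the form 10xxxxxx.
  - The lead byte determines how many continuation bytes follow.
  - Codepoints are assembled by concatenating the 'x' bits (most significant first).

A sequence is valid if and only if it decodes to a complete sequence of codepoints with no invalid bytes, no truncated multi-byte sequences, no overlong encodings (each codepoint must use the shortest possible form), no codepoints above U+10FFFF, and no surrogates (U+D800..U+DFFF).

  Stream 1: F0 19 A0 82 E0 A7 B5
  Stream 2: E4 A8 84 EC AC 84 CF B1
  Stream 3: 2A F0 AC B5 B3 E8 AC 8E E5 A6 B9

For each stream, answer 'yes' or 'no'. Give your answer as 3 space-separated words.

Answer: no yes yes

Derivation:
Stream 1: error at byte offset 1. INVALID
Stream 2: decodes cleanly. VALID
Stream 3: decodes cleanly. VALID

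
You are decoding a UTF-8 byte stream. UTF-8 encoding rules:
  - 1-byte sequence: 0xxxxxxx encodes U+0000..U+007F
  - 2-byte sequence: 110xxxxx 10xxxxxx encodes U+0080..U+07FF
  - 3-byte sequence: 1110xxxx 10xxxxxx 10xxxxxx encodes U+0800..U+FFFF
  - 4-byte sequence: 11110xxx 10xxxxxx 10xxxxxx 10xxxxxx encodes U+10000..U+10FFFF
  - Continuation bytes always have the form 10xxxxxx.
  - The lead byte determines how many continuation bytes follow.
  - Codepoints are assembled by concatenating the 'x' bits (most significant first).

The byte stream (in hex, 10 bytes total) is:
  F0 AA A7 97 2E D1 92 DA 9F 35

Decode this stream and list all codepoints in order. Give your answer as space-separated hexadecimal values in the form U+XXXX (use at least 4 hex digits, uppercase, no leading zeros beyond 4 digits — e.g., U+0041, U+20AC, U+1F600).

Answer: U+2A9D7 U+002E U+0452 U+069F U+0035

Derivation:
Byte[0]=F0: 4-byte lead, need 3 cont bytes. acc=0x0
Byte[1]=AA: continuation. acc=(acc<<6)|0x2A=0x2A
Byte[2]=A7: continuation. acc=(acc<<6)|0x27=0xAA7
Byte[3]=97: continuation. acc=(acc<<6)|0x17=0x2A9D7
Completed: cp=U+2A9D7 (starts at byte 0)
Byte[4]=2E: 1-byte ASCII. cp=U+002E
Byte[5]=D1: 2-byte lead, need 1 cont bytes. acc=0x11
Byte[6]=92: continuation. acc=(acc<<6)|0x12=0x452
Completed: cp=U+0452 (starts at byte 5)
Byte[7]=DA: 2-byte lead, need 1 cont bytes. acc=0x1A
Byte[8]=9F: continuation. acc=(acc<<6)|0x1F=0x69F
Completed: cp=U+069F (starts at byte 7)
Byte[9]=35: 1-byte ASCII. cp=U+0035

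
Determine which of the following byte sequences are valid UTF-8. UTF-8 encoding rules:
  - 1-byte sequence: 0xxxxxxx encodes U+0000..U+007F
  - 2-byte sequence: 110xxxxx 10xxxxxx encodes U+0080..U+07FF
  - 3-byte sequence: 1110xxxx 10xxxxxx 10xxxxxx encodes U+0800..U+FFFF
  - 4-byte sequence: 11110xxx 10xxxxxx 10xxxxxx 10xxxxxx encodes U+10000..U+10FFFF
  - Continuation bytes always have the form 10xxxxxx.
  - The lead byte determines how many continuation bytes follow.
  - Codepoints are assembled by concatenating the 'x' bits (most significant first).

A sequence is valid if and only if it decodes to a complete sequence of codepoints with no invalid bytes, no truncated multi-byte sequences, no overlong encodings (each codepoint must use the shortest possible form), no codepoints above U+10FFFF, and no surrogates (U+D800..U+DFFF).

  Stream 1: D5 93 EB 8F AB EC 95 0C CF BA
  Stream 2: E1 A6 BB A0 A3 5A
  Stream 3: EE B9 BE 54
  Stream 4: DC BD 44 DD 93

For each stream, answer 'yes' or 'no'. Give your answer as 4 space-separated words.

Answer: no no yes yes

Derivation:
Stream 1: error at byte offset 7. INVALID
Stream 2: error at byte offset 3. INVALID
Stream 3: decodes cleanly. VALID
Stream 4: decodes cleanly. VALID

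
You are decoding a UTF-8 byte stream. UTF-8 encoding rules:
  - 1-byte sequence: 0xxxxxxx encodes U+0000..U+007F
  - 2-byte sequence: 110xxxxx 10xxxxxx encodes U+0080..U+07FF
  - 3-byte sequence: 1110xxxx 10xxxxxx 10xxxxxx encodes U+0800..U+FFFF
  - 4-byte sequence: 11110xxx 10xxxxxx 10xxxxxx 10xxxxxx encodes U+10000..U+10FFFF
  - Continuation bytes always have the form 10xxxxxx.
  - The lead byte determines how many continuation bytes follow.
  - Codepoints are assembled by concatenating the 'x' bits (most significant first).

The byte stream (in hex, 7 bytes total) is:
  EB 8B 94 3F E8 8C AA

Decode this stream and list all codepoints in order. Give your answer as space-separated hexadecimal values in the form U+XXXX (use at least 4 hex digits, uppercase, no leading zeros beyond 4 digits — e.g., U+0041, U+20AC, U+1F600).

Answer: U+B2D4 U+003F U+832A

Derivation:
Byte[0]=EB: 3-byte lead, need 2 cont bytes. acc=0xB
Byte[1]=8B: continuation. acc=(acc<<6)|0x0B=0x2CB
Byte[2]=94: continuation. acc=(acc<<6)|0x14=0xB2D4
Completed: cp=U+B2D4 (starts at byte 0)
Byte[3]=3F: 1-byte ASCII. cp=U+003F
Byte[4]=E8: 3-byte lead, need 2 cont bytes. acc=0x8
Byte[5]=8C: continuation. acc=(acc<<6)|0x0C=0x20C
Byte[6]=AA: continuation. acc=(acc<<6)|0x2A=0x832A
Completed: cp=U+832A (starts at byte 4)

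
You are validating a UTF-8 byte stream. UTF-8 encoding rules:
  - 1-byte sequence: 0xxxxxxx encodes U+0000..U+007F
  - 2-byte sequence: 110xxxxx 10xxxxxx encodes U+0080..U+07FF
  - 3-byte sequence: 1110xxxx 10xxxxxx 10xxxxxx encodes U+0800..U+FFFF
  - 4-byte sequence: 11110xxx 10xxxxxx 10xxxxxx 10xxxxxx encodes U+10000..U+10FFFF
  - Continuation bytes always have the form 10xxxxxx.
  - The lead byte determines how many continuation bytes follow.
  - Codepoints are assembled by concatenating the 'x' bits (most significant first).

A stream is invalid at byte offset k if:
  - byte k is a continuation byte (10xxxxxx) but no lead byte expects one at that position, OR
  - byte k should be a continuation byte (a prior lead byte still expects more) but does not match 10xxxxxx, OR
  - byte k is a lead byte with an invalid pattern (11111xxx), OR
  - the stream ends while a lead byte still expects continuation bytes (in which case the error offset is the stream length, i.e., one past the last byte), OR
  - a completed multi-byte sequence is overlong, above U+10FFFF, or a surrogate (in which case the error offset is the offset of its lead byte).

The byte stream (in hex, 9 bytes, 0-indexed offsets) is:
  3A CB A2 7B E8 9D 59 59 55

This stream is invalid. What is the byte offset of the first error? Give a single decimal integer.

Byte[0]=3A: 1-byte ASCII. cp=U+003A
Byte[1]=CB: 2-byte lead, need 1 cont bytes. acc=0xB
Byte[2]=A2: continuation. acc=(acc<<6)|0x22=0x2E2
Completed: cp=U+02E2 (starts at byte 1)
Byte[3]=7B: 1-byte ASCII. cp=U+007B
Byte[4]=E8: 3-byte lead, need 2 cont bytes. acc=0x8
Byte[5]=9D: continuation. acc=(acc<<6)|0x1D=0x21D
Byte[6]=59: expected 10xxxxxx continuation. INVALID

Answer: 6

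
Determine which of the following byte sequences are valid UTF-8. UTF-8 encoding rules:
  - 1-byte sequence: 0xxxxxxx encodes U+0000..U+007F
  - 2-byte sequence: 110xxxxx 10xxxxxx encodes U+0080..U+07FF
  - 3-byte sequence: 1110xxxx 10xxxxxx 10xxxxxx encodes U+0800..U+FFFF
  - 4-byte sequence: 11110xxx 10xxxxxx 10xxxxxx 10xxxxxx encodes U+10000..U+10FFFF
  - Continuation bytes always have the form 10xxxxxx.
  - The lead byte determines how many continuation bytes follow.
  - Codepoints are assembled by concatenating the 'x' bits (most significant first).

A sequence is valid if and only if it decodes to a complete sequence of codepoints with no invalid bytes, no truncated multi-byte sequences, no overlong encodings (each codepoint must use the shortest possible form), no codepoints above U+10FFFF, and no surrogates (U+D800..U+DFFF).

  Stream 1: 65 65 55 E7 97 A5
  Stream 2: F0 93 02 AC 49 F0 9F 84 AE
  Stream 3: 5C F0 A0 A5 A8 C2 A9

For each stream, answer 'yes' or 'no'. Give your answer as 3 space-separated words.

Answer: yes no yes

Derivation:
Stream 1: decodes cleanly. VALID
Stream 2: error at byte offset 2. INVALID
Stream 3: decodes cleanly. VALID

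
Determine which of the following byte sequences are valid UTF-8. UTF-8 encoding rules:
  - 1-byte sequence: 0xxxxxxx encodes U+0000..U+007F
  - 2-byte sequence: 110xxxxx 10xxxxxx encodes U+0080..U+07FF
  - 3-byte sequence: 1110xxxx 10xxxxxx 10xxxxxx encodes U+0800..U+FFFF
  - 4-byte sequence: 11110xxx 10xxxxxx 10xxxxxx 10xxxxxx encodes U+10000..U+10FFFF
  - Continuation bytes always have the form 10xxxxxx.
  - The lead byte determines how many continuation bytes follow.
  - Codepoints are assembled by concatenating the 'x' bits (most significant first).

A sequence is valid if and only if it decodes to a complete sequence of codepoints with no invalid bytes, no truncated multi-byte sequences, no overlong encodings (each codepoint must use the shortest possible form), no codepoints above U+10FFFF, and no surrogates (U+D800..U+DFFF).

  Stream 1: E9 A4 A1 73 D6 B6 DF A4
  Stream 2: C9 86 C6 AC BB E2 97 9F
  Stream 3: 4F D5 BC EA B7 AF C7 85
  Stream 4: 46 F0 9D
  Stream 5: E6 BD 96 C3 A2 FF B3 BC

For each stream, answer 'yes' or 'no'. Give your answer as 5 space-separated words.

Answer: yes no yes no no

Derivation:
Stream 1: decodes cleanly. VALID
Stream 2: error at byte offset 4. INVALID
Stream 3: decodes cleanly. VALID
Stream 4: error at byte offset 3. INVALID
Stream 5: error at byte offset 5. INVALID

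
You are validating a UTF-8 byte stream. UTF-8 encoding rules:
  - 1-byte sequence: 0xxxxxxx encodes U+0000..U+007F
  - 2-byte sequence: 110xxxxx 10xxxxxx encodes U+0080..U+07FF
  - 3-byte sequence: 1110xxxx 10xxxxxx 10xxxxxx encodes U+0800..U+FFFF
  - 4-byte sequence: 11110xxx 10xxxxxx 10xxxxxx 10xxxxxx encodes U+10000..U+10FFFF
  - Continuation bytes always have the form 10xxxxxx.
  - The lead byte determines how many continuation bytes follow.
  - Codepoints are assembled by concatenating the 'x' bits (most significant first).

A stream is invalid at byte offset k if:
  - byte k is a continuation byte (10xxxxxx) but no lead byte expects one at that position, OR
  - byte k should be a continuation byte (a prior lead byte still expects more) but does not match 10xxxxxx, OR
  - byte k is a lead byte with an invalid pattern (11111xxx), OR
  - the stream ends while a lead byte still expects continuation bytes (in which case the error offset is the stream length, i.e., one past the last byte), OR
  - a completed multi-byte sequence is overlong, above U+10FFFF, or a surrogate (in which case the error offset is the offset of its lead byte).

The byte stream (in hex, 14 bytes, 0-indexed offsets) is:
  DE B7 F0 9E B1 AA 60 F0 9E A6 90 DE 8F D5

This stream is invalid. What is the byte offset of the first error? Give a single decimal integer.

Answer: 14

Derivation:
Byte[0]=DE: 2-byte lead, need 1 cont bytes. acc=0x1E
Byte[1]=B7: continuation. acc=(acc<<6)|0x37=0x7B7
Completed: cp=U+07B7 (starts at byte 0)
Byte[2]=F0: 4-byte lead, need 3 cont bytes. acc=0x0
Byte[3]=9E: continuation. acc=(acc<<6)|0x1E=0x1E
Byte[4]=B1: continuation. acc=(acc<<6)|0x31=0x7B1
Byte[5]=AA: continuation. acc=(acc<<6)|0x2A=0x1EC6A
Completed: cp=U+1EC6A (starts at byte 2)
Byte[6]=60: 1-byte ASCII. cp=U+0060
Byte[7]=F0: 4-byte lead, need 3 cont bytes. acc=0x0
Byte[8]=9E: continuation. acc=(acc<<6)|0x1E=0x1E
Byte[9]=A6: continuation. acc=(acc<<6)|0x26=0x7A6
Byte[10]=90: continuation. acc=(acc<<6)|0x10=0x1E990
Completed: cp=U+1E990 (starts at byte 7)
Byte[11]=DE: 2-byte lead, need 1 cont bytes. acc=0x1E
Byte[12]=8F: continuation. acc=(acc<<6)|0x0F=0x78F
Completed: cp=U+078F (starts at byte 11)
Byte[13]=D5: 2-byte lead, need 1 cont bytes. acc=0x15
Byte[14]: stream ended, expected continuation. INVALID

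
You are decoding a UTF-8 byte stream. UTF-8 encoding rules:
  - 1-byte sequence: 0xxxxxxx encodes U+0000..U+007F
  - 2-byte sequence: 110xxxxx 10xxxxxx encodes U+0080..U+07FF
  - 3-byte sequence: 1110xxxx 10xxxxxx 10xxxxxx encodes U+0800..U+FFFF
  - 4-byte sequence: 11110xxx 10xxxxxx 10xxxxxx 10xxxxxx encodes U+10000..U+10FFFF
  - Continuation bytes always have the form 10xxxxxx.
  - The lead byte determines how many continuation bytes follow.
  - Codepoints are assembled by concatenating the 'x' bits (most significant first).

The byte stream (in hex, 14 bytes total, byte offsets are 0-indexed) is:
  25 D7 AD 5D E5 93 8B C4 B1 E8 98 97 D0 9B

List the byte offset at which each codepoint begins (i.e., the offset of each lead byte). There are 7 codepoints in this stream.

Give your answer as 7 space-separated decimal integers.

Answer: 0 1 3 4 7 9 12

Derivation:
Byte[0]=25: 1-byte ASCII. cp=U+0025
Byte[1]=D7: 2-byte lead, need 1 cont bytes. acc=0x17
Byte[2]=AD: continuation. acc=(acc<<6)|0x2D=0x5ED
Completed: cp=U+05ED (starts at byte 1)
Byte[3]=5D: 1-byte ASCII. cp=U+005D
Byte[4]=E5: 3-byte lead, need 2 cont bytes. acc=0x5
Byte[5]=93: continuation. acc=(acc<<6)|0x13=0x153
Byte[6]=8B: continuation. acc=(acc<<6)|0x0B=0x54CB
Completed: cp=U+54CB (starts at byte 4)
Byte[7]=C4: 2-byte lead, need 1 cont bytes. acc=0x4
Byte[8]=B1: continuation. acc=(acc<<6)|0x31=0x131
Completed: cp=U+0131 (starts at byte 7)
Byte[9]=E8: 3-byte lead, need 2 cont bytes. acc=0x8
Byte[10]=98: continuation. acc=(acc<<6)|0x18=0x218
Byte[11]=97: continuation. acc=(acc<<6)|0x17=0x8617
Completed: cp=U+8617 (starts at byte 9)
Byte[12]=D0: 2-byte lead, need 1 cont bytes. acc=0x10
Byte[13]=9B: continuation. acc=(acc<<6)|0x1B=0x41B
Completed: cp=U+041B (starts at byte 12)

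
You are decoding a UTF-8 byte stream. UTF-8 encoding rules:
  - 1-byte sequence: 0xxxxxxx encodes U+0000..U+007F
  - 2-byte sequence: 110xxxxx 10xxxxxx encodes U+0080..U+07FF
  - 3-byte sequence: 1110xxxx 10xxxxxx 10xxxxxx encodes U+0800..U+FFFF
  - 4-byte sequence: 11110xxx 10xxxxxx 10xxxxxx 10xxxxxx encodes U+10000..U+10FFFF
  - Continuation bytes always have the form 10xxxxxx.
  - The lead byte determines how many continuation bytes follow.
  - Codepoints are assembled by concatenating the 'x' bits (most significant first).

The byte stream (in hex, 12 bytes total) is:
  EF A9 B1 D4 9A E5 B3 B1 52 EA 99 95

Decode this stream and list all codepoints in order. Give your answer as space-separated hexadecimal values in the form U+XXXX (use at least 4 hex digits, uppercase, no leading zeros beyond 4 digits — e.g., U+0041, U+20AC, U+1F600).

Answer: U+FA71 U+051A U+5CF1 U+0052 U+A655

Derivation:
Byte[0]=EF: 3-byte lead, need 2 cont bytes. acc=0xF
Byte[1]=A9: continuation. acc=(acc<<6)|0x29=0x3E9
Byte[2]=B1: continuation. acc=(acc<<6)|0x31=0xFA71
Completed: cp=U+FA71 (starts at byte 0)
Byte[3]=D4: 2-byte lead, need 1 cont bytes. acc=0x14
Byte[4]=9A: continuation. acc=(acc<<6)|0x1A=0x51A
Completed: cp=U+051A (starts at byte 3)
Byte[5]=E5: 3-byte lead, need 2 cont bytes. acc=0x5
Byte[6]=B3: continuation. acc=(acc<<6)|0x33=0x173
Byte[7]=B1: continuation. acc=(acc<<6)|0x31=0x5CF1
Completed: cp=U+5CF1 (starts at byte 5)
Byte[8]=52: 1-byte ASCII. cp=U+0052
Byte[9]=EA: 3-byte lead, need 2 cont bytes. acc=0xA
Byte[10]=99: continuation. acc=(acc<<6)|0x19=0x299
Byte[11]=95: continuation. acc=(acc<<6)|0x15=0xA655
Completed: cp=U+A655 (starts at byte 9)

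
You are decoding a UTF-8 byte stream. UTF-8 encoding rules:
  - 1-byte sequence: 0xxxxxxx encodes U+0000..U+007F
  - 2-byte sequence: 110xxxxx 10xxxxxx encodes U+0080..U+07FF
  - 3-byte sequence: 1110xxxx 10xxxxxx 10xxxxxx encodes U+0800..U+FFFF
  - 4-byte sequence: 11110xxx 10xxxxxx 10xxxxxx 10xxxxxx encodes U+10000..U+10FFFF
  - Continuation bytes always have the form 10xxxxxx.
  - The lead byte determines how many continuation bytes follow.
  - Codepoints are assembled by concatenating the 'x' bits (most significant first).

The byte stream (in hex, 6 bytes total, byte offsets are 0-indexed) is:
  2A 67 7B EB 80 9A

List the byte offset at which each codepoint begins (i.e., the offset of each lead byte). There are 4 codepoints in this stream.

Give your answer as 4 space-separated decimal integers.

Byte[0]=2A: 1-byte ASCII. cp=U+002A
Byte[1]=67: 1-byte ASCII. cp=U+0067
Byte[2]=7B: 1-byte ASCII. cp=U+007B
Byte[3]=EB: 3-byte lead, need 2 cont bytes. acc=0xB
Byte[4]=80: continuation. acc=(acc<<6)|0x00=0x2C0
Byte[5]=9A: continuation. acc=(acc<<6)|0x1A=0xB01A
Completed: cp=U+B01A (starts at byte 3)

Answer: 0 1 2 3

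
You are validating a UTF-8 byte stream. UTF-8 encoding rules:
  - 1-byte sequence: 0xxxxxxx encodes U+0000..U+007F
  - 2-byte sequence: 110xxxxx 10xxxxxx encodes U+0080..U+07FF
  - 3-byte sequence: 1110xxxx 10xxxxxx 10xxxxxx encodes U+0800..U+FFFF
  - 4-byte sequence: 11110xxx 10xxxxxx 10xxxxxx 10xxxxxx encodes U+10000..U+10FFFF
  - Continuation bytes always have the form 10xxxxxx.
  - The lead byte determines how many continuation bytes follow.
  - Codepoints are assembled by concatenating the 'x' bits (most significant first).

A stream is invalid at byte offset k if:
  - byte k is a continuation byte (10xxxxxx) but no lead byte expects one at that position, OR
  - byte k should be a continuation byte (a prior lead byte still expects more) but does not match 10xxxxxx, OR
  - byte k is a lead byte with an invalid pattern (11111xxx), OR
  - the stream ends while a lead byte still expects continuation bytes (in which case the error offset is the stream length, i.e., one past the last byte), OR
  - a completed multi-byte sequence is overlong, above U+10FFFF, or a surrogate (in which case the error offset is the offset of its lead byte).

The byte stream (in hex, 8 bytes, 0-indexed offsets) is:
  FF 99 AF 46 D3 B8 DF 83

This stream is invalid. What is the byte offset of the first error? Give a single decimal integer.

Answer: 0

Derivation:
Byte[0]=FF: INVALID lead byte (not 0xxx/110x/1110/11110)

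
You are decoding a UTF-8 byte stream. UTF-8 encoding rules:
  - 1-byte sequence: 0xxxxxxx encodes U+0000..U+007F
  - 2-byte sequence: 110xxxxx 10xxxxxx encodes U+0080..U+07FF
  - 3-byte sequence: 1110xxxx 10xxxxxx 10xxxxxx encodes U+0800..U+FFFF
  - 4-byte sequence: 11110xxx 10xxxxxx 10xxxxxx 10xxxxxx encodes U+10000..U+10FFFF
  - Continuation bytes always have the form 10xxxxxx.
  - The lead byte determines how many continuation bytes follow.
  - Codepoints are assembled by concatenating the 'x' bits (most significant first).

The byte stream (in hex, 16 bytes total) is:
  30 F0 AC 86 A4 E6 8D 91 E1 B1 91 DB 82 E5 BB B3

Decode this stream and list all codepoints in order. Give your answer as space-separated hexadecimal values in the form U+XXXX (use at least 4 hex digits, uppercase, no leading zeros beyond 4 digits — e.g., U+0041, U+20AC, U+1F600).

Byte[0]=30: 1-byte ASCII. cp=U+0030
Byte[1]=F0: 4-byte lead, need 3 cont bytes. acc=0x0
Byte[2]=AC: continuation. acc=(acc<<6)|0x2C=0x2C
Byte[3]=86: continuation. acc=(acc<<6)|0x06=0xB06
Byte[4]=A4: continuation. acc=(acc<<6)|0x24=0x2C1A4
Completed: cp=U+2C1A4 (starts at byte 1)
Byte[5]=E6: 3-byte lead, need 2 cont bytes. acc=0x6
Byte[6]=8D: continuation. acc=(acc<<6)|0x0D=0x18D
Byte[7]=91: continuation. acc=(acc<<6)|0x11=0x6351
Completed: cp=U+6351 (starts at byte 5)
Byte[8]=E1: 3-byte lead, need 2 cont bytes. acc=0x1
Byte[9]=B1: continuation. acc=(acc<<6)|0x31=0x71
Byte[10]=91: continuation. acc=(acc<<6)|0x11=0x1C51
Completed: cp=U+1C51 (starts at byte 8)
Byte[11]=DB: 2-byte lead, need 1 cont bytes. acc=0x1B
Byte[12]=82: continuation. acc=(acc<<6)|0x02=0x6C2
Completed: cp=U+06C2 (starts at byte 11)
Byte[13]=E5: 3-byte lead, need 2 cont bytes. acc=0x5
Byte[14]=BB: continuation. acc=(acc<<6)|0x3B=0x17B
Byte[15]=B3: continuation. acc=(acc<<6)|0x33=0x5EF3
Completed: cp=U+5EF3 (starts at byte 13)

Answer: U+0030 U+2C1A4 U+6351 U+1C51 U+06C2 U+5EF3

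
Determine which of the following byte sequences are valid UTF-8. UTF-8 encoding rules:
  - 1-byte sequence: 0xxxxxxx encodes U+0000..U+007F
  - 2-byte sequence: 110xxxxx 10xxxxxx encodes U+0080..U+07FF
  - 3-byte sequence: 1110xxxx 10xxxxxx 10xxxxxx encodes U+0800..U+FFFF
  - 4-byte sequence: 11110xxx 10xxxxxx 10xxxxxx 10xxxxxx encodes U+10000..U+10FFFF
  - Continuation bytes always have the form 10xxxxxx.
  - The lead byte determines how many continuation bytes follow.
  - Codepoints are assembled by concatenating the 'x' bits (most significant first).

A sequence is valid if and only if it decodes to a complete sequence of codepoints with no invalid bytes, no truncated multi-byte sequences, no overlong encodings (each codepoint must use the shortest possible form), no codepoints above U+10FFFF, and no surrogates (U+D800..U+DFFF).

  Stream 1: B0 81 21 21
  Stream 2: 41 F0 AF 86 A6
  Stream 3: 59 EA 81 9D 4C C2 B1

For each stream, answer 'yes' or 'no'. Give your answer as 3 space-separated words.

Answer: no yes yes

Derivation:
Stream 1: error at byte offset 0. INVALID
Stream 2: decodes cleanly. VALID
Stream 3: decodes cleanly. VALID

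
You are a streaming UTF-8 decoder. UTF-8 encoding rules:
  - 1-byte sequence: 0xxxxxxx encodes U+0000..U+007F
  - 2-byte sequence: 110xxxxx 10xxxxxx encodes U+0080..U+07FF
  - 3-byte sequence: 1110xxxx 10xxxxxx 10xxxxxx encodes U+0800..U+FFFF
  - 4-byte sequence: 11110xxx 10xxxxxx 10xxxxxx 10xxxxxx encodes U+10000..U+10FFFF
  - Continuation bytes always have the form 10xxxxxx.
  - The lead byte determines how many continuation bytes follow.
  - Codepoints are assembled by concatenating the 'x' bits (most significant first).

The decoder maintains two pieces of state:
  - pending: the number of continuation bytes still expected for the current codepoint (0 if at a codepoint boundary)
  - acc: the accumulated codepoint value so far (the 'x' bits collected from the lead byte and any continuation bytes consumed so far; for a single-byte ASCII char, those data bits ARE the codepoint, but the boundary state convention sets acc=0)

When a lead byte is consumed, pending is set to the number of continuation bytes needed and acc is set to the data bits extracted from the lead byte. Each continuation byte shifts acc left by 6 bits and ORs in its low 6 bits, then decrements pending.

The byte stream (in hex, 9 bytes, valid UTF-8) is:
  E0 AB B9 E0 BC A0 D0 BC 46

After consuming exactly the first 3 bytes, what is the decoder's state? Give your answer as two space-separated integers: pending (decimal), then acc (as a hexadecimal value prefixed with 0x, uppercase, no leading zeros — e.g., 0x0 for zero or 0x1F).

Answer: 0 0xAF9

Derivation:
Byte[0]=E0: 3-byte lead. pending=2, acc=0x0
Byte[1]=AB: continuation. acc=(acc<<6)|0x2B=0x2B, pending=1
Byte[2]=B9: continuation. acc=(acc<<6)|0x39=0xAF9, pending=0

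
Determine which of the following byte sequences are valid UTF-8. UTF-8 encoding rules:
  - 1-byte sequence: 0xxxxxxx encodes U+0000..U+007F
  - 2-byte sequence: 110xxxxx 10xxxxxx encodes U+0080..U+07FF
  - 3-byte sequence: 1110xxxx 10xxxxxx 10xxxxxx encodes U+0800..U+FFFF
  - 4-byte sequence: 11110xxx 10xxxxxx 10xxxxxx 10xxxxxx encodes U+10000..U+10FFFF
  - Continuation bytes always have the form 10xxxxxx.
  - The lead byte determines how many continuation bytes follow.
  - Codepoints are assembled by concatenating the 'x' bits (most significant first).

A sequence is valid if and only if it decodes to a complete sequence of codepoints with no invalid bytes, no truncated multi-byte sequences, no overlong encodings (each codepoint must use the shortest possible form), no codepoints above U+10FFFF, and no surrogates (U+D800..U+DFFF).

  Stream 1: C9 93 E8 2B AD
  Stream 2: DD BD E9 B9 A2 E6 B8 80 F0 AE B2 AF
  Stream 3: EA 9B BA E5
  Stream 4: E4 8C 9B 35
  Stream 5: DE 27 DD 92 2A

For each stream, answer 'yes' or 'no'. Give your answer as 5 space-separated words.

Answer: no yes no yes no

Derivation:
Stream 1: error at byte offset 3. INVALID
Stream 2: decodes cleanly. VALID
Stream 3: error at byte offset 4. INVALID
Stream 4: decodes cleanly. VALID
Stream 5: error at byte offset 1. INVALID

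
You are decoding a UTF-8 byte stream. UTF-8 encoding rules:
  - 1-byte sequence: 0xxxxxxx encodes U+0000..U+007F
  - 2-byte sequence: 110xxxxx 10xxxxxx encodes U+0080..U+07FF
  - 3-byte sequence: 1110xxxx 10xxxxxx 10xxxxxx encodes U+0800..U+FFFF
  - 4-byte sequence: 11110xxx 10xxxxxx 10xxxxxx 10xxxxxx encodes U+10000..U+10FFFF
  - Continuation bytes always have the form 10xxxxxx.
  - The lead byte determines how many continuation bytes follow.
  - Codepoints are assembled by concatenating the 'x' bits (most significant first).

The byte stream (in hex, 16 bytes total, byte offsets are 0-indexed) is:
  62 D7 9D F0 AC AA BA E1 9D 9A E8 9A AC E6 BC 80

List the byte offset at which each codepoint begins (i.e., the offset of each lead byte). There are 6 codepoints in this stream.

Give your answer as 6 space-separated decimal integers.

Answer: 0 1 3 7 10 13

Derivation:
Byte[0]=62: 1-byte ASCII. cp=U+0062
Byte[1]=D7: 2-byte lead, need 1 cont bytes. acc=0x17
Byte[2]=9D: continuation. acc=(acc<<6)|0x1D=0x5DD
Completed: cp=U+05DD (starts at byte 1)
Byte[3]=F0: 4-byte lead, need 3 cont bytes. acc=0x0
Byte[4]=AC: continuation. acc=(acc<<6)|0x2C=0x2C
Byte[5]=AA: continuation. acc=(acc<<6)|0x2A=0xB2A
Byte[6]=BA: continuation. acc=(acc<<6)|0x3A=0x2CABA
Completed: cp=U+2CABA (starts at byte 3)
Byte[7]=E1: 3-byte lead, need 2 cont bytes. acc=0x1
Byte[8]=9D: continuation. acc=(acc<<6)|0x1D=0x5D
Byte[9]=9A: continuation. acc=(acc<<6)|0x1A=0x175A
Completed: cp=U+175A (starts at byte 7)
Byte[10]=E8: 3-byte lead, need 2 cont bytes. acc=0x8
Byte[11]=9A: continuation. acc=(acc<<6)|0x1A=0x21A
Byte[12]=AC: continuation. acc=(acc<<6)|0x2C=0x86AC
Completed: cp=U+86AC (starts at byte 10)
Byte[13]=E6: 3-byte lead, need 2 cont bytes. acc=0x6
Byte[14]=BC: continuation. acc=(acc<<6)|0x3C=0x1BC
Byte[15]=80: continuation. acc=(acc<<6)|0x00=0x6F00
Completed: cp=U+6F00 (starts at byte 13)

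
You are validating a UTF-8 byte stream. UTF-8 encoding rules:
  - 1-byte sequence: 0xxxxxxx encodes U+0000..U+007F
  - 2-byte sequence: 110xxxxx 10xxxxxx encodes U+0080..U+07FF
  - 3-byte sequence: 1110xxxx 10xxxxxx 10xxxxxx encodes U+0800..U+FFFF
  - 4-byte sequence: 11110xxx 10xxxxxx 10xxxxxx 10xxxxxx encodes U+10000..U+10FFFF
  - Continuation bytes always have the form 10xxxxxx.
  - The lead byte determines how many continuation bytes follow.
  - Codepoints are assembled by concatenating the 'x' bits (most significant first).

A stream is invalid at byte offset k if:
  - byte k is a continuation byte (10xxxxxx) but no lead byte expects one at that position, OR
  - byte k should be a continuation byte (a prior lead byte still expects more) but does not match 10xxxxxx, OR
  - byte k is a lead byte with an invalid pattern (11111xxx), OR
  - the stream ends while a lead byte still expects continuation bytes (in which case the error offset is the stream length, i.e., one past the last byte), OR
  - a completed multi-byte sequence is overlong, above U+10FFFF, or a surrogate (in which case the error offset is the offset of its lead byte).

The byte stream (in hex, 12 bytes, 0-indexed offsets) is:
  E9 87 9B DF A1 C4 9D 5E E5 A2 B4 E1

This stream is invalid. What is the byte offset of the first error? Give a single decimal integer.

Byte[0]=E9: 3-byte lead, need 2 cont bytes. acc=0x9
Byte[1]=87: continuation. acc=(acc<<6)|0x07=0x247
Byte[2]=9B: continuation. acc=(acc<<6)|0x1B=0x91DB
Completed: cp=U+91DB (starts at byte 0)
Byte[3]=DF: 2-byte lead, need 1 cont bytes. acc=0x1F
Byte[4]=A1: continuation. acc=(acc<<6)|0x21=0x7E1
Completed: cp=U+07E1 (starts at byte 3)
Byte[5]=C4: 2-byte lead, need 1 cont bytes. acc=0x4
Byte[6]=9D: continuation. acc=(acc<<6)|0x1D=0x11D
Completed: cp=U+011D (starts at byte 5)
Byte[7]=5E: 1-byte ASCII. cp=U+005E
Byte[8]=E5: 3-byte lead, need 2 cont bytes. acc=0x5
Byte[9]=A2: continuation. acc=(acc<<6)|0x22=0x162
Byte[10]=B4: continuation. acc=(acc<<6)|0x34=0x58B4
Completed: cp=U+58B4 (starts at byte 8)
Byte[11]=E1: 3-byte lead, need 2 cont bytes. acc=0x1
Byte[12]: stream ended, expected continuation. INVALID

Answer: 12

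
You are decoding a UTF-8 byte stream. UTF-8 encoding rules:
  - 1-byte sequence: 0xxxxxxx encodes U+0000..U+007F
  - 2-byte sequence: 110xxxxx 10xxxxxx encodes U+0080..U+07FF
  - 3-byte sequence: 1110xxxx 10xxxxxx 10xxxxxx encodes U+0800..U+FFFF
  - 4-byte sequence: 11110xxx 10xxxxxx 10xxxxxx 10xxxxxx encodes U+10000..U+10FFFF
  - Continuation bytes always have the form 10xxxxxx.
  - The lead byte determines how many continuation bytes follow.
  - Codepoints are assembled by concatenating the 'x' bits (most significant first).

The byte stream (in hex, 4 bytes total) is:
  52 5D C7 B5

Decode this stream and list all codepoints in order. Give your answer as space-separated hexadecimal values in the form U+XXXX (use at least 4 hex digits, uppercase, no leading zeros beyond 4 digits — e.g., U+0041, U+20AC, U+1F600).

Answer: U+0052 U+005D U+01F5

Derivation:
Byte[0]=52: 1-byte ASCII. cp=U+0052
Byte[1]=5D: 1-byte ASCII. cp=U+005D
Byte[2]=C7: 2-byte lead, need 1 cont bytes. acc=0x7
Byte[3]=B5: continuation. acc=(acc<<6)|0x35=0x1F5
Completed: cp=U+01F5 (starts at byte 2)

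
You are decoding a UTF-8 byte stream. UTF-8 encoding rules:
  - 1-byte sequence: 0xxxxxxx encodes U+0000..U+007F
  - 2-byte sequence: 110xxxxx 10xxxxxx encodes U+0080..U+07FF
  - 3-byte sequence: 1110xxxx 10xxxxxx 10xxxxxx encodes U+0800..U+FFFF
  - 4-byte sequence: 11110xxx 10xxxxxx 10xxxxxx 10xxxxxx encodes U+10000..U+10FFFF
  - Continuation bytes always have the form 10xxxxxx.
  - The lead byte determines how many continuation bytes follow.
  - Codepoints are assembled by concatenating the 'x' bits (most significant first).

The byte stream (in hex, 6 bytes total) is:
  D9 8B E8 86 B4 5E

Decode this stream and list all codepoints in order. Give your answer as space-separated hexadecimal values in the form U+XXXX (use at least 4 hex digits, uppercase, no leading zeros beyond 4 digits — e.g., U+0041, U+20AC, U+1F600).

Answer: U+064B U+81B4 U+005E

Derivation:
Byte[0]=D9: 2-byte lead, need 1 cont bytes. acc=0x19
Byte[1]=8B: continuation. acc=(acc<<6)|0x0B=0x64B
Completed: cp=U+064B (starts at byte 0)
Byte[2]=E8: 3-byte lead, need 2 cont bytes. acc=0x8
Byte[3]=86: continuation. acc=(acc<<6)|0x06=0x206
Byte[4]=B4: continuation. acc=(acc<<6)|0x34=0x81B4
Completed: cp=U+81B4 (starts at byte 2)
Byte[5]=5E: 1-byte ASCII. cp=U+005E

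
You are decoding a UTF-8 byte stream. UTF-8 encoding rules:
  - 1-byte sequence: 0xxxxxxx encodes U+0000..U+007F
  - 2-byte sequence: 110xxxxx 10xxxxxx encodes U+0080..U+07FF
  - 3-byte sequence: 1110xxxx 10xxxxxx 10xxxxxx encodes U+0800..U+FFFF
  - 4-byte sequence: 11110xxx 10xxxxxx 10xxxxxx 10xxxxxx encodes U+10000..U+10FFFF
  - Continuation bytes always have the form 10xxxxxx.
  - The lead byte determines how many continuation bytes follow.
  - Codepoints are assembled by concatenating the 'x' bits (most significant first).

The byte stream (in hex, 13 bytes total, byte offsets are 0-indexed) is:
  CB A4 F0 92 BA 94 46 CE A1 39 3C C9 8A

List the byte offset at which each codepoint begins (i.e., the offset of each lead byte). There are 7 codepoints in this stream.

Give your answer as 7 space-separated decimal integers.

Byte[0]=CB: 2-byte lead, need 1 cont bytes. acc=0xB
Byte[1]=A4: continuation. acc=(acc<<6)|0x24=0x2E4
Completed: cp=U+02E4 (starts at byte 0)
Byte[2]=F0: 4-byte lead, need 3 cont bytes. acc=0x0
Byte[3]=92: continuation. acc=(acc<<6)|0x12=0x12
Byte[4]=BA: continuation. acc=(acc<<6)|0x3A=0x4BA
Byte[5]=94: continuation. acc=(acc<<6)|0x14=0x12E94
Completed: cp=U+12E94 (starts at byte 2)
Byte[6]=46: 1-byte ASCII. cp=U+0046
Byte[7]=CE: 2-byte lead, need 1 cont bytes. acc=0xE
Byte[8]=A1: continuation. acc=(acc<<6)|0x21=0x3A1
Completed: cp=U+03A1 (starts at byte 7)
Byte[9]=39: 1-byte ASCII. cp=U+0039
Byte[10]=3C: 1-byte ASCII. cp=U+003C
Byte[11]=C9: 2-byte lead, need 1 cont bytes. acc=0x9
Byte[12]=8A: continuation. acc=(acc<<6)|0x0A=0x24A
Completed: cp=U+024A (starts at byte 11)

Answer: 0 2 6 7 9 10 11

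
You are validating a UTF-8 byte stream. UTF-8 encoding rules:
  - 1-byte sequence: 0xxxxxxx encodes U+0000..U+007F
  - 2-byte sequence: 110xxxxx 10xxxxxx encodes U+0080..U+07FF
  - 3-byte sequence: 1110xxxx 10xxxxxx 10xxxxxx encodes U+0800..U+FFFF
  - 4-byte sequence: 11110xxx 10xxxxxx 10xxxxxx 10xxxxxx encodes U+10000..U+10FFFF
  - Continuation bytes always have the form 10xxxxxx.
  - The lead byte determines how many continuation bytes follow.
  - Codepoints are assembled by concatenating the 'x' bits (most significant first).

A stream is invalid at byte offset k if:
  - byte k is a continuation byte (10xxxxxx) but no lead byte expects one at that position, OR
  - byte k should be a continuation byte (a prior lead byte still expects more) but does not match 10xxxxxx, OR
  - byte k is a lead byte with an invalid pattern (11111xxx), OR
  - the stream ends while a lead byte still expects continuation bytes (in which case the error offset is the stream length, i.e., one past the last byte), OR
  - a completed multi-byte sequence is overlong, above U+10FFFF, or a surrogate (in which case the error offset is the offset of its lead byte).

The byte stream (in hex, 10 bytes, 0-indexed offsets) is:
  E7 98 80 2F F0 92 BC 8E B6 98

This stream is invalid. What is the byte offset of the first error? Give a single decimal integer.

Answer: 8

Derivation:
Byte[0]=E7: 3-byte lead, need 2 cont bytes. acc=0x7
Byte[1]=98: continuation. acc=(acc<<6)|0x18=0x1D8
Byte[2]=80: continuation. acc=(acc<<6)|0x00=0x7600
Completed: cp=U+7600 (starts at byte 0)
Byte[3]=2F: 1-byte ASCII. cp=U+002F
Byte[4]=F0: 4-byte lead, need 3 cont bytes. acc=0x0
Byte[5]=92: continuation. acc=(acc<<6)|0x12=0x12
Byte[6]=BC: continuation. acc=(acc<<6)|0x3C=0x4BC
Byte[7]=8E: continuation. acc=(acc<<6)|0x0E=0x12F0E
Completed: cp=U+12F0E (starts at byte 4)
Byte[8]=B6: INVALID lead byte (not 0xxx/110x/1110/11110)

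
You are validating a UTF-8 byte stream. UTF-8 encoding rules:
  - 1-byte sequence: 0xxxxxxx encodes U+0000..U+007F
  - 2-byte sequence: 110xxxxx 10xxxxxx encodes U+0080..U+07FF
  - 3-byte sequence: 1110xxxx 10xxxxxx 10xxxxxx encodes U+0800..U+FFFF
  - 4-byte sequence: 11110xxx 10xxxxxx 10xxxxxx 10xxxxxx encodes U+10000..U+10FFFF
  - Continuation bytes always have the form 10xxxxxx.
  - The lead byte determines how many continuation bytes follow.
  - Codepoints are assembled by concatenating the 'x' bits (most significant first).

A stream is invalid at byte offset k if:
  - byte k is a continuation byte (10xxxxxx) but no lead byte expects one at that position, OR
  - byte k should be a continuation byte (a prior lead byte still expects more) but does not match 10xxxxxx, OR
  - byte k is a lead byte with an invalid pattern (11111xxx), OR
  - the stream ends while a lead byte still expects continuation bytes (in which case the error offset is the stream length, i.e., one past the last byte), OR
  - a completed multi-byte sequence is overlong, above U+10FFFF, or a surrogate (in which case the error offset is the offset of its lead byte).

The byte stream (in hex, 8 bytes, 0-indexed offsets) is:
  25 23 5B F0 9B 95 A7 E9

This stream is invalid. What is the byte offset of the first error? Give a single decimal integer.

Answer: 8

Derivation:
Byte[0]=25: 1-byte ASCII. cp=U+0025
Byte[1]=23: 1-byte ASCII. cp=U+0023
Byte[2]=5B: 1-byte ASCII. cp=U+005B
Byte[3]=F0: 4-byte lead, need 3 cont bytes. acc=0x0
Byte[4]=9B: continuation. acc=(acc<<6)|0x1B=0x1B
Byte[5]=95: continuation. acc=(acc<<6)|0x15=0x6D5
Byte[6]=A7: continuation. acc=(acc<<6)|0x27=0x1B567
Completed: cp=U+1B567 (starts at byte 3)
Byte[7]=E9: 3-byte lead, need 2 cont bytes. acc=0x9
Byte[8]: stream ended, expected continuation. INVALID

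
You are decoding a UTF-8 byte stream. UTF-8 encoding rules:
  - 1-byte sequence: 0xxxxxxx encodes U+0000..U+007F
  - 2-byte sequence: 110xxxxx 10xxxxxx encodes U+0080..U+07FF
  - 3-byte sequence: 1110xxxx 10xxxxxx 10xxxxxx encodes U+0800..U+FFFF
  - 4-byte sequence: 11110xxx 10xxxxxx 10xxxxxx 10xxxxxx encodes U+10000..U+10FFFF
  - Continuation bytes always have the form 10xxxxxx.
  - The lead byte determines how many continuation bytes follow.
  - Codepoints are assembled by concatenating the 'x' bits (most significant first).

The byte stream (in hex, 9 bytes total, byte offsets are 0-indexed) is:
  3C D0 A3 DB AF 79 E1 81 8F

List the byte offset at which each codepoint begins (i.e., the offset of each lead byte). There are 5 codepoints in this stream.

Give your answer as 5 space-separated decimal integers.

Answer: 0 1 3 5 6

Derivation:
Byte[0]=3C: 1-byte ASCII. cp=U+003C
Byte[1]=D0: 2-byte lead, need 1 cont bytes. acc=0x10
Byte[2]=A3: continuation. acc=(acc<<6)|0x23=0x423
Completed: cp=U+0423 (starts at byte 1)
Byte[3]=DB: 2-byte lead, need 1 cont bytes. acc=0x1B
Byte[4]=AF: continuation. acc=(acc<<6)|0x2F=0x6EF
Completed: cp=U+06EF (starts at byte 3)
Byte[5]=79: 1-byte ASCII. cp=U+0079
Byte[6]=E1: 3-byte lead, need 2 cont bytes. acc=0x1
Byte[7]=81: continuation. acc=(acc<<6)|0x01=0x41
Byte[8]=8F: continuation. acc=(acc<<6)|0x0F=0x104F
Completed: cp=U+104F (starts at byte 6)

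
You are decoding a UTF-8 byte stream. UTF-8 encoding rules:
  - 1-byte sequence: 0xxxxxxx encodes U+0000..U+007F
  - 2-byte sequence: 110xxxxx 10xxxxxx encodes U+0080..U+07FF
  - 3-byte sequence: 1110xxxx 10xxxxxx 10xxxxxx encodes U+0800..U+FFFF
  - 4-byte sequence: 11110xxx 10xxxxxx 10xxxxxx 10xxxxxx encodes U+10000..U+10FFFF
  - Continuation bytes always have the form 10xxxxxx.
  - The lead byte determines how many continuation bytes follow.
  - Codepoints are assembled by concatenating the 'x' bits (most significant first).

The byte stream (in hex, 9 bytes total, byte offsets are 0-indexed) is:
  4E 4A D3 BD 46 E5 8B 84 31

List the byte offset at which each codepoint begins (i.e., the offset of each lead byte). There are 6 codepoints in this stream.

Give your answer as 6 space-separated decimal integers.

Answer: 0 1 2 4 5 8

Derivation:
Byte[0]=4E: 1-byte ASCII. cp=U+004E
Byte[1]=4A: 1-byte ASCII. cp=U+004A
Byte[2]=D3: 2-byte lead, need 1 cont bytes. acc=0x13
Byte[3]=BD: continuation. acc=(acc<<6)|0x3D=0x4FD
Completed: cp=U+04FD (starts at byte 2)
Byte[4]=46: 1-byte ASCII. cp=U+0046
Byte[5]=E5: 3-byte lead, need 2 cont bytes. acc=0x5
Byte[6]=8B: continuation. acc=(acc<<6)|0x0B=0x14B
Byte[7]=84: continuation. acc=(acc<<6)|0x04=0x52C4
Completed: cp=U+52C4 (starts at byte 5)
Byte[8]=31: 1-byte ASCII. cp=U+0031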